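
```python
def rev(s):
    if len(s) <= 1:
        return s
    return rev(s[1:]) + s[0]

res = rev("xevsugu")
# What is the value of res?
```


rev("xevsugu")
= rev("evsugu") + "x"
= rev("vsugu") + "e" + "x"
= rev("sugu") + "v" + "e" + "x"
= rev("ugu") + "s" + "v" + "e" + "x"
= rev("gu") + "u" + "s" + "v" + "e" + "x"
= rev("u") + "g" + "u" + "s" + "v" + "e" + "x"
= "u" + "g" + "u" + "s" + "v" + "e" + "x"
= "ugusvex"


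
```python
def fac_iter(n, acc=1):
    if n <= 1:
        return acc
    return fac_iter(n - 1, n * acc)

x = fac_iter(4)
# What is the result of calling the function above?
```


fac_iter(4, 1)
= fac_iter(3, 4 * 1) = fac_iter(3, 4)
= fac_iter(2, 3 * 4) = fac_iter(2, 12)
= fac_iter(1, 2 * 12) = fac_iter(1, 24)
n <= 1, return acc = 24


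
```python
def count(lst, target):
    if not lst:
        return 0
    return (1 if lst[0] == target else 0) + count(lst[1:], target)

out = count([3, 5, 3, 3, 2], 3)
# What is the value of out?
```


count([3, 5, 3, 3, 2], 3)
lst[0]=3 == 3: 1 + count([5, 3, 3, 2], 3)
lst[0]=5 != 3: 0 + count([3, 3, 2], 3)
lst[0]=3 == 3: 1 + count([3, 2], 3)
lst[0]=3 == 3: 1 + count([2], 3)
lst[0]=2 != 3: 0 + count([], 3)
= 3


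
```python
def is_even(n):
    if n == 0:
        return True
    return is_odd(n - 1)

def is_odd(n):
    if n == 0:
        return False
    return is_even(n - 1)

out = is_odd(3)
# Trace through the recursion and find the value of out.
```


is_odd(3)
= is_even(2)
= is_odd(1)
= is_even(0)
n == 0: return True
= True


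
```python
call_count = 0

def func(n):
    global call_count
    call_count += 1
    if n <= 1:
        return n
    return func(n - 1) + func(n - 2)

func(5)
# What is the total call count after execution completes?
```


func(5) calls func(4) and func(3); each non-base call branches into two more.
Let C(k) = total number of calls made by func(k), including the call to func(k) itself.
Base cases: C(0) = 1, C(1) = 1
Recurrence: C(k) = 1 + C(k-1) + C(k-2)
  C(2) = 1 + C(1) + C(0) = 1 + 1 + 1 = 3
  C(3) = 1 + C(2) + C(1) = 1 + 3 + 1 = 5
  C(4) = 1 + C(3) + C(2) = 1 + 5 + 3 = 9
  C(5) = 1 + C(4) + C(3) = 1 + 9 + 5 = 15
Total calls = C(5) = 15


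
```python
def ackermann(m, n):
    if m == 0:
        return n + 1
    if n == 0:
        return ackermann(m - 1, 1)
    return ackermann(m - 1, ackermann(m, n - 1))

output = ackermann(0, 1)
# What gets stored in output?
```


ackermann(0, 1)
m == 0: return 1 + 1 = 2
= 2


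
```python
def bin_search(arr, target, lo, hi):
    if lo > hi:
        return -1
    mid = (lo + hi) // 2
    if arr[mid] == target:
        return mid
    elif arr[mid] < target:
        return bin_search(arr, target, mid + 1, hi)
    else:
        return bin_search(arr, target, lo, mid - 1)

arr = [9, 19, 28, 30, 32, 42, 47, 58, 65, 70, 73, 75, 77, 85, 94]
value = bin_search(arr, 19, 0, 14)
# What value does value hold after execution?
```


bin_search(arr, 19, 0, 14)
lo=0, hi=14, mid=7, arr[mid]=58
58 > 19, search left half
lo=0, hi=6, mid=3, arr[mid]=30
30 > 19, search left half
lo=0, hi=2, mid=1, arr[mid]=19
arr[1] == 19, found at index 1
= 1


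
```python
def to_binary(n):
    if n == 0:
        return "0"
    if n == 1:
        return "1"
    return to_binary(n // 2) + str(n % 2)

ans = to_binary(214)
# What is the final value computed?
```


to_binary(214)
= to_binary(107) + "0"
= to_binary(53) + "1" + "0"
= to_binary(26) + "1" + "1" + "0"
= to_binary(13) + "0" + "1" + "1" + "0"
= to_binary(6) + "1" + "0" + "1" + "1" + "0"
= to_binary(3) + "0" + "1" + "0" + "1" + "1" + "0"
= to_binary(1) + "1" + "0" + "1" + "0" + "1" + "1" + "0"
= "1" + "1" + "0" + "1" + "0" + "1" + "1" + "0"
= "11010110"


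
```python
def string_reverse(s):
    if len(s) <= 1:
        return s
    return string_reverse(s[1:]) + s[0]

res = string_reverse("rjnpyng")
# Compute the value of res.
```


string_reverse("rjnpyng")
= string_reverse("jnpyng") + "r"
= string_reverse("npyng") + "j" + "r"
= string_reverse("pyng") + "n" + "j" + "r"
= string_reverse("yng") + "p" + "n" + "j" + "r"
= string_reverse("ng") + "y" + "p" + "n" + "j" + "r"
= string_reverse("g") + "n" + "y" + "p" + "n" + "j" + "r"
= "g" + "n" + "y" + "p" + "n" + "j" + "r"
= "gnypnjr"


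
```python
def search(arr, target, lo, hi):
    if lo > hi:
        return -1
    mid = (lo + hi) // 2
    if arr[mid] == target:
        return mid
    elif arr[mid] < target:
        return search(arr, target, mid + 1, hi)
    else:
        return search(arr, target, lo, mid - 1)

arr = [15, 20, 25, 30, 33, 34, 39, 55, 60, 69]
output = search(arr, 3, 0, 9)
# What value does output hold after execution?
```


search(arr, 3, 0, 9)
lo=0, hi=9, mid=4, arr[mid]=33
33 > 3, search left half
lo=0, hi=3, mid=1, arr[mid]=20
20 > 3, search left half
lo=0, hi=0, mid=0, arr[mid]=15
15 > 3, search left half
lo > hi, target not found, return -1
= -1


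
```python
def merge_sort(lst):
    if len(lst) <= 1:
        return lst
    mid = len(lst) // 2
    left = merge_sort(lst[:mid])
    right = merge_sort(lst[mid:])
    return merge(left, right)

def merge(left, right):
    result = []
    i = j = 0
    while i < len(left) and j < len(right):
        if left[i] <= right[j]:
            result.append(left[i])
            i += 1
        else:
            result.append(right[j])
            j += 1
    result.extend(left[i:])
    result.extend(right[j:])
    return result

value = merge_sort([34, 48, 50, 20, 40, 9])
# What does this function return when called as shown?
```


merge_sort([34, 48, 50, 20, 40, 9])
Split into [34, 48, 50] and [20, 40, 9]
Left sorted: [34, 48, 50]
Right sorted: [9, 20, 40]
Merge [34, 48, 50] and [9, 20, 40]
= [9, 20, 34, 40, 48, 50]


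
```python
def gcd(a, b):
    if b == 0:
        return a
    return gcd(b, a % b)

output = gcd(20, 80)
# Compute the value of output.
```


gcd(20, 80)
= gcd(80, 20 % 80) = gcd(80, 20)
= gcd(20, 80 % 20) = gcd(20, 0)
b == 0, return a = 20


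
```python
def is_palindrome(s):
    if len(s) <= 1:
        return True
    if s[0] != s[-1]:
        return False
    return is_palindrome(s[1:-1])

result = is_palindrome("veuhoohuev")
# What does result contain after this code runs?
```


is_palindrome("veuhoohuev")
"veuhoohuev": s[0]='v' == s[-1]='v' -> is_palindrome("euhoohue")
"euhoohue": s[0]='e' == s[-1]='e' -> is_palindrome("uhoohu")
"uhoohu": s[0]='u' == s[-1]='u' -> is_palindrome("hooh")
"hooh": s[0]='h' == s[-1]='h' -> is_palindrome("oo")
"oo": s[0]='o' == s[-1]='o' -> is_palindrome("")
"": len <= 1 -> True
= True


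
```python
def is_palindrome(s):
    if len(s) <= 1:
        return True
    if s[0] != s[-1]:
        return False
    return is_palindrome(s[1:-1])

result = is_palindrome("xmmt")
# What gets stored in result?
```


is_palindrome("xmmt")
"xmmt": s[0]='x' != s[-1]='t' -> False
= False


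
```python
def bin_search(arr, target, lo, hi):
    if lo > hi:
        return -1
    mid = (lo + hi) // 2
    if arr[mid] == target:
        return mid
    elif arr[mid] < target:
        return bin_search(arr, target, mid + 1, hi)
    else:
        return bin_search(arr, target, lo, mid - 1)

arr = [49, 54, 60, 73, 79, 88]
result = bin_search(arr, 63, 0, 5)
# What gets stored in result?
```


bin_search(arr, 63, 0, 5)
lo=0, hi=5, mid=2, arr[mid]=60
60 < 63, search right half
lo=3, hi=5, mid=4, arr[mid]=79
79 > 63, search left half
lo=3, hi=3, mid=3, arr[mid]=73
73 > 63, search left half
lo > hi, target not found, return -1
= -1


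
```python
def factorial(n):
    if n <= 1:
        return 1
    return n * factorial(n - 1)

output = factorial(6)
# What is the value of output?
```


factorial(6)
= 6 * factorial(5)
= 6 * 5 * factorial(4)
= 6 * 5 * 4 * factorial(3)
= 6 * 5 * 4 * 3 * factorial(2)
= 6 * 5 * 4 * 3 * 2 * factorial(1)
= 6 * 5 * 4 * 3 * 2 * 1
= 720


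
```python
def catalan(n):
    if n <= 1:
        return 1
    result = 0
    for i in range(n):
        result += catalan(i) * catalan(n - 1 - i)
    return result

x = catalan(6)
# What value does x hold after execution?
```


catalan(6)
= sum of catalan(i) * catalan(6-1-i) for i in 0..5
First compute sub-values bottom-up:
  catalan(0) = 1, catalan(1) = 1
  catalan(2) = 1*1 + 1*1 = 2
  catalan(3) = 1*2 + 1*1 + 2*1 = 5
  catalan(4) = 1*5 + 1*2 + 2*1 + 5*1 = 14
  catalan(5) = 1*14 + 1*5 + 2*2 + 5*1 + 14*1 = 42
Now catalan(6):
  catalan(0)*catalan(5) = 1*42 = 42
  catalan(1)*catalan(4) = 1*14 = 14
  catalan(2)*catalan(3) = 2*5 = 10
  catalan(3)*catalan(2) = 5*2 = 10
  catalan(4)*catalan(1) = 14*1 = 14
  catalan(5)*catalan(0) = 42*1 = 42
= 42 + 14 + 10 + 10 + 14 + 42
= 132


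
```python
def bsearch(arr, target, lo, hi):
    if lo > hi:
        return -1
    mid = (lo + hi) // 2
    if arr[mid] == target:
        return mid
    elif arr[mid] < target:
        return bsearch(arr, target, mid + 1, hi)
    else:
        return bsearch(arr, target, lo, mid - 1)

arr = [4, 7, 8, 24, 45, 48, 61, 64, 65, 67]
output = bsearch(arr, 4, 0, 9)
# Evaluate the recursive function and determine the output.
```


bsearch(arr, 4, 0, 9)
lo=0, hi=9, mid=4, arr[mid]=45
45 > 4, search left half
lo=0, hi=3, mid=1, arr[mid]=7
7 > 4, search left half
lo=0, hi=0, mid=0, arr[mid]=4
arr[0] == 4, found at index 0
= 0


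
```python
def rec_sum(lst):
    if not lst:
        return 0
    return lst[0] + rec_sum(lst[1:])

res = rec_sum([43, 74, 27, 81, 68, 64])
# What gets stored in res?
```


rec_sum([43, 74, 27, 81, 68, 64])
= 43 + rec_sum([74, 27, 81, 68, 64])
= 43 + 74 + rec_sum([27, 81, 68, 64])
= 43 + 74 + 27 + rec_sum([81, 68, 64])
= 43 + 74 + 27 + 81 + rec_sum([68, 64])
= 43 + 74 + 27 + 81 + 68 + rec_sum([64])
= 43 + 74 + 27 + 81 + 68 + 64 + rec_sum([])
= 43 + 74 + 27 + 81 + 68 + 64 + 0
= 357


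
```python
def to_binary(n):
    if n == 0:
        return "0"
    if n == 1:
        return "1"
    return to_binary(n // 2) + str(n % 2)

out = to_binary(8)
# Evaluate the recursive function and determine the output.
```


to_binary(8)
= to_binary(4) + "0"
= to_binary(2) + "0" + "0"
= to_binary(1) + "0" + "0" + "0"
= "1" + "0" + "0" + "0"
= "1000"


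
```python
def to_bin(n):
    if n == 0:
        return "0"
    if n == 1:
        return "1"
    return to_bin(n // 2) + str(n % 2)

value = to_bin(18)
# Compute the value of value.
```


to_bin(18)
= to_bin(9) + "0"
= to_bin(4) + "1" + "0"
= to_bin(2) + "0" + "1" + "0"
= to_bin(1) + "0" + "0" + "1" + "0"
= "1" + "0" + "0" + "1" + "0"
= "10010"


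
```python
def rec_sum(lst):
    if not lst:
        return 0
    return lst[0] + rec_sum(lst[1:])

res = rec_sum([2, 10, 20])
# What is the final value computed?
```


rec_sum([2, 10, 20])
= 2 + rec_sum([10, 20])
= 2 + 10 + rec_sum([20])
= 2 + 10 + 20 + rec_sum([])
= 2 + 10 + 20 + 0
= 32


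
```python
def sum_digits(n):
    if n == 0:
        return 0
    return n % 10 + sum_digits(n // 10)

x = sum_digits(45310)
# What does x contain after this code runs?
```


sum_digits(45310)
= 0 + sum_digits(4531)
= 0 + 1 + sum_digits(453)
= 0 + 1 + 3 + sum_digits(45)
= 0 + 1 + 3 + 5 + sum_digits(4)
= 0 + 1 + 3 + 5 + 4 + sum_digits(0)
= 0 + 1 + 3 + 5 + 4 + 0
= 13


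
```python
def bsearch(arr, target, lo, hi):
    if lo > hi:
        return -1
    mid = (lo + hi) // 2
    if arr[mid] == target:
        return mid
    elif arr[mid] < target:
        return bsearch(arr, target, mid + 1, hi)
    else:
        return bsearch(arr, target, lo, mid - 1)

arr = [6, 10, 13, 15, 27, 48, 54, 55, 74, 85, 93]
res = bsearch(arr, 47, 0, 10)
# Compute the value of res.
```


bsearch(arr, 47, 0, 10)
lo=0, hi=10, mid=5, arr[mid]=48
48 > 47, search left half
lo=0, hi=4, mid=2, arr[mid]=13
13 < 47, search right half
lo=3, hi=4, mid=3, arr[mid]=15
15 < 47, search right half
lo=4, hi=4, mid=4, arr[mid]=27
27 < 47, search right half
lo > hi, target not found, return -1
= -1


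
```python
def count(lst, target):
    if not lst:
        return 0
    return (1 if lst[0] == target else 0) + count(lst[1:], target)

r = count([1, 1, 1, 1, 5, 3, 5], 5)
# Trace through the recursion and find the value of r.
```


count([1, 1, 1, 1, 5, 3, 5], 5)
lst[0]=1 != 5: 0 + count([1, 1, 1, 5, 3, 5], 5)
lst[0]=1 != 5: 0 + count([1, 1, 5, 3, 5], 5)
lst[0]=1 != 5: 0 + count([1, 5, 3, 5], 5)
lst[0]=1 != 5: 0 + count([5, 3, 5], 5)
lst[0]=5 == 5: 1 + count([3, 5], 5)
lst[0]=3 != 5: 0 + count([5], 5)
lst[0]=5 == 5: 1 + count([], 5)
= 2


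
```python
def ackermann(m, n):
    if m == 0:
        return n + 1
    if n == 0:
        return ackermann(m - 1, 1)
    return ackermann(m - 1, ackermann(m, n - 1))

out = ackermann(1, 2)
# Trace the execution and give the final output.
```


ackermann(1, 2)
= ackermann(0, ackermann(1, 1))
First compute ackermann(1, 1) = 3
= ackermann(0, 3)
= 4


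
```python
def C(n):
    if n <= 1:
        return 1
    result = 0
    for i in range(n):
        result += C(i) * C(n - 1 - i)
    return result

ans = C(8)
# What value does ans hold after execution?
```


C(8)
= sum of C(i) * C(8-1-i) for i in 0..7
First compute sub-values bottom-up:
  C(0) = 1, C(1) = 1
  C(2) = 1*1 + 1*1 = 2
  C(3) = 1*2 + 1*1 + 2*1 = 5
  C(4) = 1*5 + 1*2 + 2*1 + 5*1 = 14
  C(5) = 1*14 + 1*5 + 2*2 + 5*1 + 14*1 = 42
  C(6) = 1*42 + 1*14 + 2*5 + 5*2 + 14*1 + 42*1 = 132
  C(7) = 1*132 + 1*42 + 2*14 + 5*5 + 14*2 + 42*1 + 132*1 = 429
Now C(8):
  C(0)*C(7) = 1*429 = 429
  C(1)*C(6) = 1*132 = 132
  C(2)*C(5) = 2*42 = 84
  C(3)*C(4) = 5*14 = 70
  C(4)*C(3) = 14*5 = 70
  C(5)*C(2) = 42*2 = 84
  C(6)*C(1) = 132*1 = 132
  C(7)*C(0) = 429*1 = 429
= 429 + 132 + 84 + 70 + 70 + 84 + 132 + 429
= 1430


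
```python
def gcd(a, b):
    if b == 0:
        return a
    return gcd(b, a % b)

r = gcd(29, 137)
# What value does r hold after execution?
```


gcd(29, 137)
= gcd(137, 29 % 137) = gcd(137, 29)
= gcd(29, 137 % 29) = gcd(29, 21)
= gcd(21, 29 % 21) = gcd(21, 8)
= gcd(8, 21 % 8) = gcd(8, 5)
= gcd(5, 8 % 5) = gcd(5, 3)
= gcd(3, 5 % 3) = gcd(3, 2)
= gcd(2, 3 % 2) = gcd(2, 1)
= gcd(1, 2 % 1) = gcd(1, 0)
b == 0, return a = 1


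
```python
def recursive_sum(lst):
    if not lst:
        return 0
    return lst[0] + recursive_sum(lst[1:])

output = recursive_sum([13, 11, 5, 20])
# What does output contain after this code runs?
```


recursive_sum([13, 11, 5, 20])
= 13 + recursive_sum([11, 5, 20])
= 13 + 11 + recursive_sum([5, 20])
= 13 + 11 + 5 + recursive_sum([20])
= 13 + 11 + 5 + 20 + recursive_sum([])
= 13 + 11 + 5 + 20 + 0
= 49


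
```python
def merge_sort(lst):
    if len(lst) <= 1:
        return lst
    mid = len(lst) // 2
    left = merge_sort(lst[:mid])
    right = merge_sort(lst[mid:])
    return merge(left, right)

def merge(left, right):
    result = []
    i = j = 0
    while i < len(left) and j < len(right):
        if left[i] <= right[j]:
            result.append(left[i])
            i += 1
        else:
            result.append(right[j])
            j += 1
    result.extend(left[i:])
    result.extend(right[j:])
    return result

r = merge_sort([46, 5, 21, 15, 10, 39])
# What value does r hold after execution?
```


merge_sort([46, 5, 21, 15, 10, 39])
Split into [46, 5, 21] and [15, 10, 39]
Left sorted: [5, 21, 46]
Right sorted: [10, 15, 39]
Merge [5, 21, 46] and [10, 15, 39]
= [5, 10, 15, 21, 39, 46]


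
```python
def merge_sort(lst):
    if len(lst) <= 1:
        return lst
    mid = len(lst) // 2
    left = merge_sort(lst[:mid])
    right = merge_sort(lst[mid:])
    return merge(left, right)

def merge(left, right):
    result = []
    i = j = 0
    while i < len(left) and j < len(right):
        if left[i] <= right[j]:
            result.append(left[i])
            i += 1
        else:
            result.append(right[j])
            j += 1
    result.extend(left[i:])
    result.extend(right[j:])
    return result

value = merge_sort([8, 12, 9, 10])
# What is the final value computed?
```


merge_sort([8, 12, 9, 10])
Split into [8, 12] and [9, 10]
Left sorted: [8, 12]
Right sorted: [9, 10]
Merge [8, 12] and [9, 10]
= [8, 9, 10, 12]


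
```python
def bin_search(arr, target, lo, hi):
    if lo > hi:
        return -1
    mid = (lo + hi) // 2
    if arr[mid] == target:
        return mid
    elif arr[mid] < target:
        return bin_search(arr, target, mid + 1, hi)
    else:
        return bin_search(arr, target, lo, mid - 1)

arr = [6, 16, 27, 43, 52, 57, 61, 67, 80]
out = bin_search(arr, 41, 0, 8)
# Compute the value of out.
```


bin_search(arr, 41, 0, 8)
lo=0, hi=8, mid=4, arr[mid]=52
52 > 41, search left half
lo=0, hi=3, mid=1, arr[mid]=16
16 < 41, search right half
lo=2, hi=3, mid=2, arr[mid]=27
27 < 41, search right half
lo=3, hi=3, mid=3, arr[mid]=43
43 > 41, search left half
lo > hi, target not found, return -1
= -1


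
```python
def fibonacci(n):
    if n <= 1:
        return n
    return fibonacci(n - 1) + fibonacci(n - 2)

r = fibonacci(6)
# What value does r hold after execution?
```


fibonacci(6)
= fibonacci(5) + fibonacci(4)
= (fibonacci(4) + fibonacci(3)) + fibonacci(4)
Computing bottom-up: fibonacci(0)=0, fibonacci(1)=1, fibonacci(2)=1, fibonacci(3)=2, fibonacci(4)=3, fibonacci(5)=5, fibonacci(6)=8
= 8


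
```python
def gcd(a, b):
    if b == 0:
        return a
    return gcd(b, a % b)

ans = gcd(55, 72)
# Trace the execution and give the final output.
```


gcd(55, 72)
= gcd(72, 55 % 72) = gcd(72, 55)
= gcd(55, 72 % 55) = gcd(55, 17)
= gcd(17, 55 % 17) = gcd(17, 4)
= gcd(4, 17 % 4) = gcd(4, 1)
= gcd(1, 4 % 1) = gcd(1, 0)
b == 0, return a = 1


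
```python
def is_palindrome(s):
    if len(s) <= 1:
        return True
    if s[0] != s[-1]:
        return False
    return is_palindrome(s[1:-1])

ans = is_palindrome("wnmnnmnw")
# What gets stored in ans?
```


is_palindrome("wnmnnmnw")
"wnmnnmnw": s[0]='w' == s[-1]='w' -> is_palindrome("nmnnmn")
"nmnnmn": s[0]='n' == s[-1]='n' -> is_palindrome("mnnm")
"mnnm": s[0]='m' == s[-1]='m' -> is_palindrome("nn")
"nn": s[0]='n' == s[-1]='n' -> is_palindrome("")
"": len <= 1 -> True
= True


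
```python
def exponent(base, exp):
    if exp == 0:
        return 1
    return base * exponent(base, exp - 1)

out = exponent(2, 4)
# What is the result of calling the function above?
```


exponent(2, 4)
= 2 * exponent(2, 3)
= 2 * 2 * exponent(2, 2)
= 2 * 2 * 2 * exponent(2, 1)
= 2 * 2 * 2 * 2 * exponent(2, 0)
= 2 * 2 * 2 * 2 * 1
= 16


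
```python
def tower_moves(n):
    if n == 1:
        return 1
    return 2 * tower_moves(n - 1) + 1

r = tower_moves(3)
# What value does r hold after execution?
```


tower_moves(3)
= 2 * tower_moves(2) + 1
= 2 * (2 * tower_moves(1) + 1) + 1
Now compute bottom-up:
tower_moves(1) = 1
tower_moves(2) = 2 * 1 + 1 = 3
tower_moves(3) = 2 * 3 + 1 = 7
= 7


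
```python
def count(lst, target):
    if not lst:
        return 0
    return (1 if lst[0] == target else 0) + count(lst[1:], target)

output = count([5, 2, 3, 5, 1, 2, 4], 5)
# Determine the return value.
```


count([5, 2, 3, 5, 1, 2, 4], 5)
lst[0]=5 == 5: 1 + count([2, 3, 5, 1, 2, 4], 5)
lst[0]=2 != 5: 0 + count([3, 5, 1, 2, 4], 5)
lst[0]=3 != 5: 0 + count([5, 1, 2, 4], 5)
lst[0]=5 == 5: 1 + count([1, 2, 4], 5)
lst[0]=1 != 5: 0 + count([2, 4], 5)
lst[0]=2 != 5: 0 + count([4], 5)
lst[0]=4 != 5: 0 + count([], 5)
= 2


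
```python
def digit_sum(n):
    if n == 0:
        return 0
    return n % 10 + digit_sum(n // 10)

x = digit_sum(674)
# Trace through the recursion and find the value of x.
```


digit_sum(674)
= 4 + digit_sum(67)
= 4 + 7 + digit_sum(6)
= 4 + 7 + 6 + digit_sum(0)
= 4 + 7 + 6 + 0
= 17


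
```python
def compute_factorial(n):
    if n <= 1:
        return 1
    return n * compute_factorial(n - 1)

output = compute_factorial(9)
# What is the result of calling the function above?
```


compute_factorial(9)
= 9 * compute_factorial(8)
= 9 * 8 * compute_factorial(7)
= 9 * 8 * 7 * compute_factorial(6)
= 9 * 8 * 7 * 6 * compute_factorial(5)
= 9 * 8 * 7 * 6 * 5 * compute_factorial(4)
= 9 * 8 * 7 * 6 * 5 * 4 * compute_factorial(3)
= 9 * 8 * 7 * 6 * 5 * 4 * 3 * compute_factorial(2)
= 9 * 8 * 7 * 6 * 5 * 4 * 3 * 2 * compute_factorial(1)
= 9 * 8 * 7 * 6 * 5 * 4 * 3 * 2 * 1
= 362880


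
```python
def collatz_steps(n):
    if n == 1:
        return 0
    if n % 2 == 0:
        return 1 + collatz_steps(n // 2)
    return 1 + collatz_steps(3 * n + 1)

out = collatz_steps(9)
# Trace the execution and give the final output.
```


collatz_steps(9)
9 is odd -> 3*9+1 = 28 -> collatz_steps(28)
28 is even -> collatz_steps(14)
14 is even -> collatz_steps(7)
7 is odd -> 3*7+1 = 22 -> collatz_steps(22)
22 is even -> collatz_steps(11)
11 is odd -> 3*11+1 = 34 -> collatz_steps(34)
34 is even -> collatz_steps(17)
17 is odd -> 3*17+1 = 52 -> collatz_steps(52)
52 is even -> collatz_steps(26)
26 is even -> collatz_steps(13)
13 is odd -> 3*13+1 = 40 -> collatz_steps(40)
40 is even -> collatz_steps(20)
20 is even -> collatz_steps(10)
10 is even -> collatz_steps(5)
5 is odd -> 3*5+1 = 16 -> collatz_steps(16)
16 is even -> collatz_steps(8)
8 is even -> collatz_steps(4)
4 is even -> collatz_steps(2)
2 is even -> collatz_steps(1)
Reached 1 after 19 steps
= 19


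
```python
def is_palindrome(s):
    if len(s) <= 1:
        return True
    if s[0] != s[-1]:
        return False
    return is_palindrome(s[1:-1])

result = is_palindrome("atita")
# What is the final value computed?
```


is_palindrome("atita")
"atita": s[0]='a' == s[-1]='a' -> is_palindrome("tit")
"tit": s[0]='t' == s[-1]='t' -> is_palindrome("i")
"i": len <= 1 -> True
= True


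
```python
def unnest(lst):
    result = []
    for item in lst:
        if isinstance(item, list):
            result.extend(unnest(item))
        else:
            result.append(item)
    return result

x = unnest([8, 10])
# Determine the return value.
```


unnest([8, 10])
Processing each element:
  8 is not a list -> append 8
  10 is not a list -> append 10
= [8, 10]


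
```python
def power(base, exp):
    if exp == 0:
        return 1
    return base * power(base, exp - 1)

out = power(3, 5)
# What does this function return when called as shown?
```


power(3, 5)
= 3 * power(3, 4)
= 3 * 3 * power(3, 3)
= 3 * 3 * 3 * power(3, 2)
= 3 * 3 * 3 * 3 * power(3, 1)
= 3 * 3 * 3 * 3 * 3 * power(3, 0)
= 3 * 3 * 3 * 3 * 3 * 1
= 243


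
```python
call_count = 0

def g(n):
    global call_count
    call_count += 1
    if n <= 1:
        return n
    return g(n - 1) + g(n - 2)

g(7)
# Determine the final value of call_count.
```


g(7) calls g(6) and g(5); each non-base call branches into two more.
Let C(k) = total number of calls made by g(k), including the call to g(k) itself.
Base cases: C(0) = 1, C(1) = 1
Recurrence: C(k) = 1 + C(k-1) + C(k-2)
  C(2) = 1 + C(1) + C(0) = 1 + 1 + 1 = 3
  C(3) = 1 + C(2) + C(1) = 1 + 3 + 1 = 5
  C(4) = 1 + C(3) + C(2) = 1 + 5 + 3 = 9
  C(5) = 1 + C(4) + C(3) = 1 + 9 + 5 = 15
  C(6) = 1 + C(5) + C(4) = 1 + 15 + 9 = 25
  C(7) = 1 + C(6) + C(5) = 1 + 25 + 15 = 41
Total calls = C(7) = 41


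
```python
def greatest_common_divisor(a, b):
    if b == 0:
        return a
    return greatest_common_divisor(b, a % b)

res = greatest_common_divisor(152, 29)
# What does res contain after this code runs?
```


greatest_common_divisor(152, 29)
= greatest_common_divisor(29, 152 % 29) = greatest_common_divisor(29, 7)
= greatest_common_divisor(7, 29 % 7) = greatest_common_divisor(7, 1)
= greatest_common_divisor(1, 7 % 1) = greatest_common_divisor(1, 0)
b == 0, return a = 1


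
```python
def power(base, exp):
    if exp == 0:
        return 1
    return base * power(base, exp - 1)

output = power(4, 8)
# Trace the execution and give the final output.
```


power(4, 8)
= 4 * power(4, 7)
= 4 * 4 * power(4, 6)
= 4 * 4 * 4 * power(4, 5)
= 4 * 4 * 4 * 4 * power(4, 4)
= 4 * 4 * 4 * 4 * 4 * power(4, 3)
= 4 * 4 * 4 * 4 * 4 * 4 * power(4, 2)
= 4 * 4 * 4 * 4 * 4 * 4 * 4 * power(4, 1)
= 4 * 4 * 4 * 4 * 4 * 4 * 4 * 4 * power(4, 0)
= 4 * 4 * 4 * 4 * 4 * 4 * 4 * 4 * 1
= 65536


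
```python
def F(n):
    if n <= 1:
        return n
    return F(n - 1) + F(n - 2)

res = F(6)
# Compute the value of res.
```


F(6)
= F(5) + F(4)
= (F(4) + F(3)) + F(4)
Computing bottom-up: F(0)=0, F(1)=1, F(2)=1, F(3)=2, F(4)=3, F(5)=5, F(6)=8
= 8


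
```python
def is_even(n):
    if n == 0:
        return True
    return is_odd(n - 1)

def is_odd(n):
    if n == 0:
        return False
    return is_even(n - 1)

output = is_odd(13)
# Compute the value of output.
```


is_odd(13)
= is_even(12)
= is_odd(11)
= is_even(10)
= is_odd(9)
= is_even(8)
= is_odd(7)
= is_even(6)
= is_odd(5)
= is_even(4)
= is_odd(3)
= is_even(2)
= is_odd(1)
= is_even(0)
n == 0: return True
= True


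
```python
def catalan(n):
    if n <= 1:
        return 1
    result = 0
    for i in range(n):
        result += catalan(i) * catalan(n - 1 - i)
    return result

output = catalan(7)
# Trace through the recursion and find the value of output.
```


catalan(7)
= sum of catalan(i) * catalan(7-1-i) for i in 0..6
First compute sub-values bottom-up:
  catalan(0) = 1, catalan(1) = 1
  catalan(2) = 1*1 + 1*1 = 2
  catalan(3) = 1*2 + 1*1 + 2*1 = 5
  catalan(4) = 1*5 + 1*2 + 2*1 + 5*1 = 14
  catalan(5) = 1*14 + 1*5 + 2*2 + 5*1 + 14*1 = 42
  catalan(6) = 1*42 + 1*14 + 2*5 + 5*2 + 14*1 + 42*1 = 132
Now catalan(7):
  catalan(0)*catalan(6) = 1*132 = 132
  catalan(1)*catalan(5) = 1*42 = 42
  catalan(2)*catalan(4) = 2*14 = 28
  catalan(3)*catalan(3) = 5*5 = 25
  catalan(4)*catalan(2) = 14*2 = 28
  catalan(5)*catalan(1) = 42*1 = 42
  catalan(6)*catalan(0) = 132*1 = 132
= 132 + 42 + 28 + 25 + 28 + 42 + 132
= 429


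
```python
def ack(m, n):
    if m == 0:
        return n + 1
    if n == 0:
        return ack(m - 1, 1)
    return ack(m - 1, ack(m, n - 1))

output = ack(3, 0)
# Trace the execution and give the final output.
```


ack(3, 0)
n == 0: return ack(2, 1)
= ack(2, 1) = 5
= 5


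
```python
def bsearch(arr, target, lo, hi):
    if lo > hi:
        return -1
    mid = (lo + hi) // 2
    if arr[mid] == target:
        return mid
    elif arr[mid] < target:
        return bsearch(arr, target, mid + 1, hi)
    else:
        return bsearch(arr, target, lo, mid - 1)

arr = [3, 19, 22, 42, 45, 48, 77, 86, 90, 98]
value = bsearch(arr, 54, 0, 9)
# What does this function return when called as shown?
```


bsearch(arr, 54, 0, 9)
lo=0, hi=9, mid=4, arr[mid]=45
45 < 54, search right half
lo=5, hi=9, mid=7, arr[mid]=86
86 > 54, search left half
lo=5, hi=6, mid=5, arr[mid]=48
48 < 54, search right half
lo=6, hi=6, mid=6, arr[mid]=77
77 > 54, search left half
lo > hi, target not found, return -1
= -1


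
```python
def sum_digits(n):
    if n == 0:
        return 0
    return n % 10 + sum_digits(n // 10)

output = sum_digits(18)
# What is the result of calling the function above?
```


sum_digits(18)
= 8 + sum_digits(1)
= 8 + 1 + sum_digits(0)
= 8 + 1 + 0
= 9


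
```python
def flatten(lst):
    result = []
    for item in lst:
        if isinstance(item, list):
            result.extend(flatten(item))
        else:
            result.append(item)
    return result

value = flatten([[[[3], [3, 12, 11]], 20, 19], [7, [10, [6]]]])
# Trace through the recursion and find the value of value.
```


flatten([[[[3], [3, 12, 11]], 20, 19], [7, [10, [6]]]])
Processing each element:
  [[[3], [3, 12, 11]], 20, 19] is a list -> flatten recursively -> [3, 3, 12, 11, 20, 19]
  [7, [10, [6]]] is a list -> flatten recursively -> [7, 10, 6]
= [3, 3, 12, 11, 20, 19, 7, 10, 6]


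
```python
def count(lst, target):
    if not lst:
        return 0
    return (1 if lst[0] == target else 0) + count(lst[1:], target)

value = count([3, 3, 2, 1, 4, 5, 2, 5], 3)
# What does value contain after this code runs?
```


count([3, 3, 2, 1, 4, 5, 2, 5], 3)
lst[0]=3 == 3: 1 + count([3, 2, 1, 4, 5, 2, 5], 3)
lst[0]=3 == 3: 1 + count([2, 1, 4, 5, 2, 5], 3)
lst[0]=2 != 3: 0 + count([1, 4, 5, 2, 5], 3)
lst[0]=1 != 3: 0 + count([4, 5, 2, 5], 3)
lst[0]=4 != 3: 0 + count([5, 2, 5], 3)
lst[0]=5 != 3: 0 + count([2, 5], 3)
lst[0]=2 != 3: 0 + count([5], 3)
lst[0]=5 != 3: 0 + count([], 3)
= 2


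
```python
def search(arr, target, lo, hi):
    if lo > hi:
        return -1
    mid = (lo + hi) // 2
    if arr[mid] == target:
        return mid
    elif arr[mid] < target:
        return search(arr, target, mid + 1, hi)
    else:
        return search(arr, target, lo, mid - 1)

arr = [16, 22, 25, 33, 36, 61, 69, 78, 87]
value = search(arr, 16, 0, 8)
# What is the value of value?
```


search(arr, 16, 0, 8)
lo=0, hi=8, mid=4, arr[mid]=36
36 > 16, search left half
lo=0, hi=3, mid=1, arr[mid]=22
22 > 16, search left half
lo=0, hi=0, mid=0, arr[mid]=16
arr[0] == 16, found at index 0
= 0


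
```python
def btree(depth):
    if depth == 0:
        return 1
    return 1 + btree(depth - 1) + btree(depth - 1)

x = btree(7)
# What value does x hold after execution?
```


btree(7)
= 1 + btree(6) + btree(6)
= 1 + 2 * btree(6)
btree(k) = 2^(k+1) - 1
btree(0) = 1
btree(1) = 3
btree(2) = 7
btree(3) = 15
btree(4) = 31
btree(7) = 2^8 - 1 = 255


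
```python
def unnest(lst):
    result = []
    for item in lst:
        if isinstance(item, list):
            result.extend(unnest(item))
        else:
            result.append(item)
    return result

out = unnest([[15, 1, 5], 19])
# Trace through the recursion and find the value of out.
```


unnest([[15, 1, 5], 19])
Processing each element:
  [15, 1, 5] is a list -> unnest recursively -> [15, 1, 5]
  19 is not a list -> append 19
= [15, 1, 5, 19]


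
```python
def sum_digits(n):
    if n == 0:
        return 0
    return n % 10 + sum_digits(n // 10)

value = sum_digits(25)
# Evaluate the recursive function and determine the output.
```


sum_digits(25)
= 5 + sum_digits(2)
= 5 + 2 + sum_digits(0)
= 5 + 2 + 0
= 7


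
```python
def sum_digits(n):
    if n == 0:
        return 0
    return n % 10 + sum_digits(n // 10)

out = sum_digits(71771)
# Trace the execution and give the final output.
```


sum_digits(71771)
= 1 + sum_digits(7177)
= 1 + 7 + sum_digits(717)
= 1 + 7 + 7 + sum_digits(71)
= 1 + 7 + 7 + 1 + sum_digits(7)
= 1 + 7 + 7 + 1 + 7 + sum_digits(0)
= 1 + 7 + 7 + 1 + 7 + 0
= 23


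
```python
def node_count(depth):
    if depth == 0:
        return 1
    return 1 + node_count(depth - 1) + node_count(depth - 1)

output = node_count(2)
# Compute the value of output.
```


node_count(2)
= 1 + node_count(1) + node_count(1)
= 1 + 2 * node_count(1)
node_count(k) = 2^(k+1) - 1
node_count(0) = 1
node_count(1) = 3
node_count(2) = 7
node_count(2) = 2^3 - 1 = 7


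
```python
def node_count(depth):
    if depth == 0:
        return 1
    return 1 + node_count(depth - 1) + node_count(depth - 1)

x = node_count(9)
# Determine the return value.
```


node_count(9)
= 1 + node_count(8) + node_count(8)
= 1 + 2 * node_count(8)
node_count(k) = 2^(k+1) - 1
node_count(0) = 1
node_count(1) = 3
node_count(2) = 7
node_count(3) = 15
node_count(4) = 31
node_count(9) = 2^10 - 1 = 1023


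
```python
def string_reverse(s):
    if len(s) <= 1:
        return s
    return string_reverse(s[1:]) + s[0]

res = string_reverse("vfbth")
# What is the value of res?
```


string_reverse("vfbth")
= string_reverse("fbth") + "v"
= string_reverse("bth") + "f" + "v"
= string_reverse("th") + "b" + "f" + "v"
= string_reverse("h") + "t" + "b" + "f" + "v"
= "h" + "t" + "b" + "f" + "v"
= "htbfv"


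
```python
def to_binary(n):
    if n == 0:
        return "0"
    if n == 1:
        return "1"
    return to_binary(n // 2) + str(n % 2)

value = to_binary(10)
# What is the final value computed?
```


to_binary(10)
= to_binary(5) + "0"
= to_binary(2) + "1" + "0"
= to_binary(1) + "0" + "1" + "0"
= "1" + "0" + "1" + "0"
= "1010"


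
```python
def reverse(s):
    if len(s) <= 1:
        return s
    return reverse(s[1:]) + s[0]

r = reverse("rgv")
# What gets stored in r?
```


reverse("rgv")
= reverse("gv") + "r"
= reverse("v") + "g" + "r"
= "v" + "g" + "r"
= "vgr"


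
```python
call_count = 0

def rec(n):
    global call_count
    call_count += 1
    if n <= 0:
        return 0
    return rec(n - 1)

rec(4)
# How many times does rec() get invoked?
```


rec(4) calls rec(3) calls ... calls rec(0)
Total calls: 4 + 1 (for base case) = 5


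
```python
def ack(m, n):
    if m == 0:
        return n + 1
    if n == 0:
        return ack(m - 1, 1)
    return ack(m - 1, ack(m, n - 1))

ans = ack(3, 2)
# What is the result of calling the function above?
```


ack(3, 2)
= ack(2, ack(3, 1))
First compute ack(3, 1) = 13
= ack(2, 13)
= 29


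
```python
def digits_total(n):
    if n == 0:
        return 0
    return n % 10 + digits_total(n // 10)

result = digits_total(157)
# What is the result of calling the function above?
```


digits_total(157)
= 7 + digits_total(15)
= 7 + 5 + digits_total(1)
= 7 + 5 + 1 + digits_total(0)
= 7 + 5 + 1 + 0
= 13


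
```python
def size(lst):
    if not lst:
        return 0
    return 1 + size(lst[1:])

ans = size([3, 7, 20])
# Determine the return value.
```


size([3, 7, 20])
= 1 + size([7, 20])
= 1 + 1 + size([20])
= 1 + 1 + 1 + size([])
= 1 + 1 + 1 + 0
= 3


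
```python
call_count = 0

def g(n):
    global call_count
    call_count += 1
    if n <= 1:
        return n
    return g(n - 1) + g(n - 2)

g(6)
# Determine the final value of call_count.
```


g(6) calls g(5) and g(4); each non-base call branches into two more.
Let C(k) = total number of calls made by g(k), including the call to g(k) itself.
Base cases: C(0) = 1, C(1) = 1
Recurrence: C(k) = 1 + C(k-1) + C(k-2)
  C(2) = 1 + C(1) + C(0) = 1 + 1 + 1 = 3
  C(3) = 1 + C(2) + C(1) = 1 + 3 + 1 = 5
  C(4) = 1 + C(3) + C(2) = 1 + 5 + 3 = 9
  C(5) = 1 + C(4) + C(3) = 1 + 9 + 5 = 15
  C(6) = 1 + C(5) + C(4) = 1 + 15 + 9 = 25
Total calls = C(6) = 25


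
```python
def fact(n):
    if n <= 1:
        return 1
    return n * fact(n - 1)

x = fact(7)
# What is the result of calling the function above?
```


fact(7)
= 7 * fact(6)
= 7 * 6 * fact(5)
= 7 * 6 * 5 * fact(4)
= 7 * 6 * 5 * 4 * fact(3)
= 7 * 6 * 5 * 4 * 3 * fact(2)
= 7 * 6 * 5 * 4 * 3 * 2 * fact(1)
= 7 * 6 * 5 * 4 * 3 * 2 * 1
= 5040


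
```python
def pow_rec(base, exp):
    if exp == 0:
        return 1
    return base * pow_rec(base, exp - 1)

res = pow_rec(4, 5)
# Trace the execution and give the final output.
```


pow_rec(4, 5)
= 4 * pow_rec(4, 4)
= 4 * 4 * pow_rec(4, 3)
= 4 * 4 * 4 * pow_rec(4, 2)
= 4 * 4 * 4 * 4 * pow_rec(4, 1)
= 4 * 4 * 4 * 4 * 4 * pow_rec(4, 0)
= 4 * 4 * 4 * 4 * 4 * 1
= 1024


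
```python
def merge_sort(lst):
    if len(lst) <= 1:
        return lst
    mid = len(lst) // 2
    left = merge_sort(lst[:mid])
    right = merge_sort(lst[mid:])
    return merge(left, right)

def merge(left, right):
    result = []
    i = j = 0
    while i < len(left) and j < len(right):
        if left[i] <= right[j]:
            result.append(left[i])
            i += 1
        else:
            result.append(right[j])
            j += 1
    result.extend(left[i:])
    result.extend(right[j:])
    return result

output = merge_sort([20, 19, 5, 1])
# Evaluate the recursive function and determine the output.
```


merge_sort([20, 19, 5, 1])
Split into [20, 19] and [5, 1]
Left sorted: [19, 20]
Right sorted: [1, 5]
Merge [19, 20] and [1, 5]
= [1, 5, 19, 20]


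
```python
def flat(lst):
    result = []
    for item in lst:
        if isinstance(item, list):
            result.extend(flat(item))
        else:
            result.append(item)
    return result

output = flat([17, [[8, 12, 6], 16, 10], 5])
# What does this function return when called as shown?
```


flat([17, [[8, 12, 6], 16, 10], 5])
Processing each element:
  17 is not a list -> append 17
  [[8, 12, 6], 16, 10] is a list -> flat recursively -> [8, 12, 6, 16, 10]
  5 is not a list -> append 5
= [17, 8, 12, 6, 16, 10, 5]


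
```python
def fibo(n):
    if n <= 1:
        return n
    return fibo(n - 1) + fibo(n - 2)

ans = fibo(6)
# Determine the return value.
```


fibo(6)
= fibo(5) + fibo(4)
= (fibo(4) + fibo(3)) + fibo(4)
Computing bottom-up: fibo(0)=0, fibo(1)=1, fibo(2)=1, fibo(3)=2, fibo(4)=3, fibo(5)=5, fibo(6)=8
= 8


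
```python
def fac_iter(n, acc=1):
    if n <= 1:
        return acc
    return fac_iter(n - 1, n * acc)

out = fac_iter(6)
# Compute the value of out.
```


fac_iter(6, 1)
= fac_iter(5, 6 * 1) = fac_iter(5, 6)
= fac_iter(4, 5 * 6) = fac_iter(4, 30)
= fac_iter(3, 4 * 30) = fac_iter(3, 120)
= fac_iter(2, 3 * 120) = fac_iter(2, 360)
= fac_iter(1, 2 * 360) = fac_iter(1, 720)
n <= 1, return acc = 720


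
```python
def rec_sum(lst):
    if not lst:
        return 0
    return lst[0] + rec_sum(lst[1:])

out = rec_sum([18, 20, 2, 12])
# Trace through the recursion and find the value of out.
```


rec_sum([18, 20, 2, 12])
= 18 + rec_sum([20, 2, 12])
= 18 + 20 + rec_sum([2, 12])
= 18 + 20 + 2 + rec_sum([12])
= 18 + 20 + 2 + 12 + rec_sum([])
= 18 + 20 + 2 + 12 + 0
= 52


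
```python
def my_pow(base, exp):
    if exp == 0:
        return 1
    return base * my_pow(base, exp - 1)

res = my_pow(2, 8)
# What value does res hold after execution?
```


my_pow(2, 8)
= 2 * my_pow(2, 7)
= 2 * 2 * my_pow(2, 6)
= 2 * 2 * 2 * my_pow(2, 5)
= 2 * 2 * 2 * 2 * my_pow(2, 4)
= 2 * 2 * 2 * 2 * 2 * my_pow(2, 3)
= 2 * 2 * 2 * 2 * 2 * 2 * my_pow(2, 2)
= 2 * 2 * 2 * 2 * 2 * 2 * 2 * my_pow(2, 1)
= 2 * 2 * 2 * 2 * 2 * 2 * 2 * 2 * my_pow(2, 0)
= 2 * 2 * 2 * 2 * 2 * 2 * 2 * 2 * 1
= 256


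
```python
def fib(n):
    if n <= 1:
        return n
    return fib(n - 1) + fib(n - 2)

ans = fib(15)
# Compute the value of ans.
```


fib(15)
= fib(14) + fib(13)
= (fib(13) + fib(12)) + fib(13)
Computing bottom-up: fib(0)=0, fib(1)=1, fib(2)=1, fib(3)=2, fib(4)=3, fib(5)=5, fib(6)=8, fib(7)=13, fib(8)=21, fib(9)=34, fib(10)=55, fib(11)=89, fib(12)=144, fib(13)=233, fib(14)=377, fib(15)=610
= 610


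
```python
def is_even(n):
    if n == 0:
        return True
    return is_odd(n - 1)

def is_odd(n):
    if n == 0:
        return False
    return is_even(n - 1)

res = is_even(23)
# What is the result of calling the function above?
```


is_even(23)
= is_odd(22)
= is_even(21)
= is_odd(20)
= is_even(19)
= is_odd(18)
= is_even(17)
= is_odd(16)
= is_even(15)
= is_odd(14)
= is_even(13)
= is_odd(12)
= is_even(11)
= is_odd(10)
= is_even(9)
= is_odd(8)
= is_even(7)
= is_odd(6)
= is_even(5)
= is_odd(4)
= is_even(3)
= is_odd(2)
= is_even(1)
= is_odd(0)
n == 0: return False
= False


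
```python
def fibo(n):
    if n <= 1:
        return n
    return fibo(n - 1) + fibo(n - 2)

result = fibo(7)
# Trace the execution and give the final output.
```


fibo(7)
= fibo(6) + fibo(5)
= (fibo(5) + fibo(4)) + fibo(5)
Computing bottom-up: fibo(0)=0, fibo(1)=1, fibo(2)=1, fibo(3)=2, fibo(4)=3, fibo(5)=5, fibo(6)=8, fibo(7)=13
= 13


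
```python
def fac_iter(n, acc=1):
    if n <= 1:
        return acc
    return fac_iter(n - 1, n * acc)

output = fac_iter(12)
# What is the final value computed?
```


fac_iter(12, 1)
= fac_iter(11, 12 * 1) = fac_iter(11, 12)
= fac_iter(10, 11 * 12) = fac_iter(10, 132)
= fac_iter(9, 10 * 132) = fac_iter(9, 1320)
= fac_iter(8, 9 * 1320) = fac_iter(8, 11880)
= fac_iter(7, 8 * 11880) = fac_iter(7, 95040)
= fac_iter(6, 7 * 95040) = fac_iter(6, 665280)
= fac_iter(5, 6 * 665280) = fac_iter(5, 3991680)
= fac_iter(4, 5 * 3991680) = fac_iter(4, 19958400)
= fac_iter(3, 4 * 19958400) = fac_iter(3, 79833600)
= fac_iter(2, 3 * 79833600) = fac_iter(2, 239500800)
= fac_iter(1, 2 * 239500800) = fac_iter(1, 479001600)
n <= 1, return acc = 479001600


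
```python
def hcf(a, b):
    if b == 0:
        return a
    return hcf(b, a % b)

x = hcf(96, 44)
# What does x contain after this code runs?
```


hcf(96, 44)
= hcf(44, 96 % 44) = hcf(44, 8)
= hcf(8, 44 % 8) = hcf(8, 4)
= hcf(4, 8 % 4) = hcf(4, 0)
b == 0, return a = 4


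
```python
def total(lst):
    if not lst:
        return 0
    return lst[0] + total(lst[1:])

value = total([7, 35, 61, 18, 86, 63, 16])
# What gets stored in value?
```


total([7, 35, 61, 18, 86, 63, 16])
= 7 + total([35, 61, 18, 86, 63, 16])
= 7 + 35 + total([61, 18, 86, 63, 16])
= 7 + 35 + 61 + total([18, 86, 63, 16])
= 7 + 35 + 61 + 18 + total([86, 63, 16])
= 7 + 35 + 61 + 18 + 86 + total([63, 16])
= 7 + 35 + 61 + 18 + 86 + 63 + total([16])
= 7 + 35 + 61 + 18 + 86 + 63 + 16 + total([])
= 7 + 35 + 61 + 18 + 86 + 63 + 16 + 0
= 286
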